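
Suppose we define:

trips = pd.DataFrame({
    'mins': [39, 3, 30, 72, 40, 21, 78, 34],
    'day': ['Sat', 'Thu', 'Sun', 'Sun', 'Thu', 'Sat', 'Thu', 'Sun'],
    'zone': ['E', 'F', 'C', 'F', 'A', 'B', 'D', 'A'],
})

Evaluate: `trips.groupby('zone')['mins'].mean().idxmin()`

B

group by zone, mean of mins:
zone
A    37.0
B    21.0
C    30.0
D    78.0
E    39.0
F    37.5
Name: mins, dtype: float64
Reading off the label with the smallest value, we get B.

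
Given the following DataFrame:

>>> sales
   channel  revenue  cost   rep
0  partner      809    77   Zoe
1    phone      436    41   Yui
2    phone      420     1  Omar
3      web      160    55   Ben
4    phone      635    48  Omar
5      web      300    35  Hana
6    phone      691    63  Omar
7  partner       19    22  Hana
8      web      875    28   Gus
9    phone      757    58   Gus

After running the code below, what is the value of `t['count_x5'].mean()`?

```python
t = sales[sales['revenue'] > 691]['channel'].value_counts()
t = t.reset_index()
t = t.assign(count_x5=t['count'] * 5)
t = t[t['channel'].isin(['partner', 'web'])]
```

filter rows where revenue > 691:
   channel  revenue  cost  rep
0  partner      809    77  Zoe
8      web      875    28  Gus
9    phone      757    58  Gus
value_counts of channel:
channel
partner    1
web        1
phone      1
Name: count, dtype: int64
reset_index():
   channel  count
0  partner      1
1      web      1
2    phone      1
add column count_x5 = t['count'] * 5:
   channel  count  count_x5
0  partner      1         5
1      web      1         5
2    phone      1         5
filter rows where channel in ['partner', 'web']:
   channel  count  count_x5
0  partner      1         5
1      web      1         5
The mean of column 'count_x5' is 5.0.

5.0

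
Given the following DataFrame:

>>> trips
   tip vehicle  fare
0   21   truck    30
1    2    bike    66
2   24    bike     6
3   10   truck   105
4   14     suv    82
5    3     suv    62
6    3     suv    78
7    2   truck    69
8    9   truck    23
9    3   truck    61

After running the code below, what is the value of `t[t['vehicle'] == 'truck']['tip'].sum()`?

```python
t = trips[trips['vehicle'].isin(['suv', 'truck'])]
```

filter rows where vehicle in ['suv', 'truck']:
   tip vehicle  fare
0   21   truck    30
3   10   truck   105
4   14     suv    82
5    3     suv    62
6    3     suv    78
7    2   truck    69
8    9   truck    23
9    3   truck    61
filter rows where vehicle == 'truck':
   tip vehicle  fare
0   21   truck    30
3   10   truck   105
7    2   truck    69
8    9   truck    23
9    3   truck    61

45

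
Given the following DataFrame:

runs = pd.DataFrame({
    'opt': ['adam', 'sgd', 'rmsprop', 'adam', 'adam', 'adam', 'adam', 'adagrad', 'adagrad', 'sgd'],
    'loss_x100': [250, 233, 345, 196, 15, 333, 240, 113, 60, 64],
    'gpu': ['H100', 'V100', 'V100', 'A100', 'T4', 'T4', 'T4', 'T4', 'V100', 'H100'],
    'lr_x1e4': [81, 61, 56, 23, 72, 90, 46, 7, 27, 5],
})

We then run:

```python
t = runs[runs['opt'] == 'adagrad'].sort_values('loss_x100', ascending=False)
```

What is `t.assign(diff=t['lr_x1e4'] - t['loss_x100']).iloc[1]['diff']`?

filter rows where opt == 'adagrad':
       opt  loss_x100   gpu  lr_x1e4
7  adagrad        113    T4        7
8  adagrad         60  V100       27
sort by loss_x100 descending:
       opt  loss_x100   gpu  lr_x1e4
7  adagrad        113    T4        7
8  adagrad         60  V100       27
add column diff = t['lr_x1e4'] - t['loss_x100']:
       opt  loss_x100   gpu  lr_x1e4  diff
7  adagrad        113    T4        7  -106
8  adagrad         60  V100       27   -33

-33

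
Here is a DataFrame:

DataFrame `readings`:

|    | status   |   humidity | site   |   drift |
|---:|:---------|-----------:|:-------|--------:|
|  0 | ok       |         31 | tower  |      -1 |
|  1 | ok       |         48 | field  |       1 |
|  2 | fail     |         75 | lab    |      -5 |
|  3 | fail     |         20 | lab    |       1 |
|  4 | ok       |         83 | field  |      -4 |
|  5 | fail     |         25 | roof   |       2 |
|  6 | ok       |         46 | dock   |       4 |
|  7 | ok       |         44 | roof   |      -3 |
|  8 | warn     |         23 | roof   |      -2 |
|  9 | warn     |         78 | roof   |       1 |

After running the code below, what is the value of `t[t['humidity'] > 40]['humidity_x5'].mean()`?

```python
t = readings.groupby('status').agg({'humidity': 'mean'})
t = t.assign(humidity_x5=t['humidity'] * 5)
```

252.25

group by status, mean of humidity:
        humidity
status          
fail        40.0
ok          50.4
warn        50.5
add column humidity_x5 = t['humidity'] * 5:
        humidity  humidity_x5
status                       
fail        40.0        200.0
ok          50.4        252.0
warn        50.5        252.5
filter rows where humidity > 40:
        humidity  humidity_x5
status                       
ok          50.4        252.0
warn        50.5        252.5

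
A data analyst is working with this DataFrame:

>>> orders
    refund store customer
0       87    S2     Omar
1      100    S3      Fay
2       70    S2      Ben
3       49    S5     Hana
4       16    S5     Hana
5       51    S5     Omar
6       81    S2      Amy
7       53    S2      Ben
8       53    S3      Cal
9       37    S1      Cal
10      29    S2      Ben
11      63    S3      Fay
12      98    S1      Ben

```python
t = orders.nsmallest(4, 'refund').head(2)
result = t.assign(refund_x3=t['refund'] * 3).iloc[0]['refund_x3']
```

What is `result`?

48

take 4 rows with smallest refund:
    refund store customer
4       16    S5     Hana
10      29    S2      Ben
9       37    S1      Cal
3       49    S5     Hana
take first 2 rows:
    refund store customer
4       16    S5     Hana
10      29    S2      Ben
add column refund_x3 = t['refund'] * 3:
    refund store customer  refund_x3
4       16    S5     Hana         48
10      29    S2      Ben         87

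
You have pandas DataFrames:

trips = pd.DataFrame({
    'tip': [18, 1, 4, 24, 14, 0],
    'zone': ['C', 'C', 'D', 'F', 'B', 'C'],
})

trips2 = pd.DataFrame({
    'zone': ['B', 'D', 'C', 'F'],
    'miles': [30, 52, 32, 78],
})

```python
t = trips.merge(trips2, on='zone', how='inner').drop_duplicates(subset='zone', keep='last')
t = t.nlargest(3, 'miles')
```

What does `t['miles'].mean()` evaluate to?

54.0

merge on 'zone' (how='inner') → 6 rows:
   tip zone  miles
0   18    C     32
1    1    C     32
2    4    D     52
3   24    F     78
4   14    B     30
5    0    C     32
drop duplicate zone (keep=last):
   tip zone  miles
2    4    D     52
3   24    F     78
4   14    B     30
5    0    C     32
take 3 rows with largest miles:
   tip zone  miles
3   24    F     78
2    4    D     52
5    0    C     32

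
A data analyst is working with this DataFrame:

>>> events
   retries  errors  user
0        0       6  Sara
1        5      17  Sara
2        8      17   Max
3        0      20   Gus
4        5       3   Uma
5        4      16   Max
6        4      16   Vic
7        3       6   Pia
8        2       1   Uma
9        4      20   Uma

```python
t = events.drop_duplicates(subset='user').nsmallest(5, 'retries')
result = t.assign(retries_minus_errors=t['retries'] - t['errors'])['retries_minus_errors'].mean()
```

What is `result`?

-7.8

drop duplicate user (keep=first):
   retries  errors  user
0        0       6  Sara
2        8      17   Max
3        0      20   Gus
4        5       3   Uma
6        4      16   Vic
7        3       6   Pia
take 5 rows with smallest retries:
   retries  errors  user
0        0       6  Sara
3        0      20   Gus
7        3       6   Pia
6        4      16   Vic
4        5       3   Uma
add column retries_minus_errors = t['retries'] - t['errors']:
   retries  errors  user  retries_minus_errors
0        0       6  Sara                    -6
3        0      20   Gus                   -20
7        3       6   Pia                    -3
6        4      16   Vic                   -12
4        5       3   Uma                     2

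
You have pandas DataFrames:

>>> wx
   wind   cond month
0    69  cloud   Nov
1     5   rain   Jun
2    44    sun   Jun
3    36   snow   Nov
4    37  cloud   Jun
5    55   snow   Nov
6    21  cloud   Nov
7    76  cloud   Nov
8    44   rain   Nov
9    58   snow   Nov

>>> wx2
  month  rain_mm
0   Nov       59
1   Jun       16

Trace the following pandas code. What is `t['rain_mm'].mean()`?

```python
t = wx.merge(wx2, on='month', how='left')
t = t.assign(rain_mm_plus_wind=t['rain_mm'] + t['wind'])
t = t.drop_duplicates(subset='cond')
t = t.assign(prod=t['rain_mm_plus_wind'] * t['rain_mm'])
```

merge on 'month' (how='left') → 10 rows:
   wind   cond month  rain_mm
0    69  cloud   Nov       59
1     5   rain   Jun       16
2    44    sun   Jun       16
3    36   snow   Nov       59
4    37  cloud   Jun       16
5    55   snow   Nov       59
6    21  cloud   Nov       59
7    76  cloud   Nov       59
8    44   rain   Nov       59
9    58   snow   Nov       59
add column rain_mm_plus_wind = t['rain_mm'] + t['wind']:
   wind   cond month  rain_mm  rain_mm_plus_wind
0    69  cloud   Nov       59                128
1     5   rain   Jun       16                 21
2    44    sun   Jun       16                 60
3    36   snow   Nov       59                 95
4    37  cloud   Jun       16                 53
5    55   snow   Nov       59                114
6    21  cloud   Nov       59                 80
7    76  cloud   Nov       59                135
8    44   rain   Nov       59                103
9    58   snow   Nov       59                117
drop duplicate cond (keep=first):
   wind   cond month  rain_mm  rain_mm_plus_wind
0    69  cloud   Nov       59                128
1     5   rain   Jun       16                 21
2    44    sun   Jun       16                 60
3    36   snow   Nov       59                 95
add column prod = t['rain_mm_plus_wind'] * t['rain_mm']:
   wind   cond month  rain_mm  rain_mm_plus_wind  prod
0    69  cloud   Nov       59                128  7552
1     5   rain   Jun       16                 21   336
2    44    sun   Jun       16                 60   960
3    36   snow   Nov       59                 95  5605
The mean of column 'rain_mm' is 37.5.

37.5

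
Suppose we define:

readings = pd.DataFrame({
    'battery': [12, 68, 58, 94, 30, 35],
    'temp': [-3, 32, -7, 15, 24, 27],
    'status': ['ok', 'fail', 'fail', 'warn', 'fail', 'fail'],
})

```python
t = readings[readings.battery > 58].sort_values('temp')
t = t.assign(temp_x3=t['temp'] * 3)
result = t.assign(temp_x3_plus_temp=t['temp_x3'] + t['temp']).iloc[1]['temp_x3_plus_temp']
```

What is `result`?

filter rows where battery > 58:
   battery  temp status
1       68    32   fail
3       94    15   warn
sort by temp:
   battery  temp status
3       94    15   warn
1       68    32   fail
add column temp_x3 = t['temp'] * 3:
   battery  temp status  temp_x3
3       94    15   warn       45
1       68    32   fail       96
add column temp_x3_plus_temp = t['temp_x3'] + t['temp']:
   battery  temp status  temp_x3  temp_x3_plus_temp
3       94    15   warn       45                 60
1       68    32   fail       96                128
Hence 128.

128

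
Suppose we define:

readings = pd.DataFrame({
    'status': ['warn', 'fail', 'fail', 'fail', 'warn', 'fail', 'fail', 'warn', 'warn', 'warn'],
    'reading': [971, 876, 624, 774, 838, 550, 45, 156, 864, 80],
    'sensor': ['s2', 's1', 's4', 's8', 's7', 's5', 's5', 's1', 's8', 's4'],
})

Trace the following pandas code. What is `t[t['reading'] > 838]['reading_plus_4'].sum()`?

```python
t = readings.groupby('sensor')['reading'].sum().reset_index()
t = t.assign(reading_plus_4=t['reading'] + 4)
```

3653

group by sensor, sum of reading:
sensor
s1    1032
s2     971
s4     704
s5     595
s7     838
s8    1638
Name: reading, dtype: int64
reset_index():
  sensor  reading
0     s1     1032
1     s2      971
2     s4      704
3     s5      595
4     s7      838
5     s8     1638
add column reading_plus_4 = t['reading'] + 4:
  sensor  reading  reading_plus_4
0     s1     1032            1036
1     s2      971             975
2     s4      704             708
3     s5      595             599
4     s7      838             842
5     s8     1638            1642
filter rows where reading > 838:
  sensor  reading  reading_plus_4
0     s1     1032            1036
1     s2      971             975
5     s8     1638            1642
sum of column 'reading_plus_4' → 3653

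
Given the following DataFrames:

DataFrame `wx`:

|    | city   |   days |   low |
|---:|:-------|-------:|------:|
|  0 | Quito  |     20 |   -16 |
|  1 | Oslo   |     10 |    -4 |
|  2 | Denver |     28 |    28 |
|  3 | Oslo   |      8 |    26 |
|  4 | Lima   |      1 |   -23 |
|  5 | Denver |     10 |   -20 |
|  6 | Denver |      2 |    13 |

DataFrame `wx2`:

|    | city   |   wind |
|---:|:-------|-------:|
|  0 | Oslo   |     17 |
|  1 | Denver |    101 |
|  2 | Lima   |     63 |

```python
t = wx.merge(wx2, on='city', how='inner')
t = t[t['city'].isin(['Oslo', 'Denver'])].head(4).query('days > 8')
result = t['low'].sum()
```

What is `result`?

merge on 'city' (how='inner') → 6 rows:
     city  days  low  wind
0    Oslo    10   -4    17
1  Denver    28   28   101
2    Oslo     8   26    17
3    Lima     1  -23    63
4  Denver    10  -20   101
5  Denver     2   13   101
filter rows where city in ['Oslo', 'Denver']:
     city  days  low  wind
0    Oslo    10   -4    17
1  Denver    28   28   101
2    Oslo     8   26    17
4  Denver    10  -20   101
5  Denver     2   13   101
take first 4 rows:
     city  days  low  wind
0    Oslo    10   -4    17
1  Denver    28   28   101
2    Oslo     8   26    17
4  Denver    10  -20   101
filter rows where days > 8:
     city  days  low  wind
0    Oslo    10   -4    17
1  Denver    28   28   101
4  Denver    10  -20   101
So sum() = 4.

4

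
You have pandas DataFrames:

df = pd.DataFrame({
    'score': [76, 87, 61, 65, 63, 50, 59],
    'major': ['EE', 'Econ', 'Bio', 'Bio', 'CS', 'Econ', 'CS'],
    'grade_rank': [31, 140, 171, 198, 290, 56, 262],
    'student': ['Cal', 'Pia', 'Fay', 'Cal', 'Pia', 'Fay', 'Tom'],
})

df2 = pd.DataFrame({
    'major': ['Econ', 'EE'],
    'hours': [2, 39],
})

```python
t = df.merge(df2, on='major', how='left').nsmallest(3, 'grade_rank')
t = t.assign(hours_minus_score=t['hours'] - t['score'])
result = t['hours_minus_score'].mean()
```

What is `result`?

merge on 'major' (how='left') → 7 rows:
   score major  grade_rank student  hours
0     76    EE          31     Cal   39.0
1     87  Econ         140     Pia    2.0
2     61   Bio         171     Fay    NaN
3     65   Bio         198     Cal    NaN
4     63    CS         290     Pia    NaN
5     50  Econ          56     Fay    2.0
6     59    CS         262     Tom    NaN
take 3 rows with smallest grade_rank:
   score major  grade_rank student  hours
0     76    EE          31     Cal   39.0
5     50  Econ          56     Fay    2.0
1     87  Econ         140     Pia    2.0
add column hours_minus_score = t['hours'] - t['score']:
   score major  grade_rank student  hours  hours_minus_score
0     76    EE          31     Cal   39.0              -37.0
5     50  Econ          56     Fay    2.0              -48.0
1     87  Econ         140     Pia    2.0              -85.0

-56.6666666667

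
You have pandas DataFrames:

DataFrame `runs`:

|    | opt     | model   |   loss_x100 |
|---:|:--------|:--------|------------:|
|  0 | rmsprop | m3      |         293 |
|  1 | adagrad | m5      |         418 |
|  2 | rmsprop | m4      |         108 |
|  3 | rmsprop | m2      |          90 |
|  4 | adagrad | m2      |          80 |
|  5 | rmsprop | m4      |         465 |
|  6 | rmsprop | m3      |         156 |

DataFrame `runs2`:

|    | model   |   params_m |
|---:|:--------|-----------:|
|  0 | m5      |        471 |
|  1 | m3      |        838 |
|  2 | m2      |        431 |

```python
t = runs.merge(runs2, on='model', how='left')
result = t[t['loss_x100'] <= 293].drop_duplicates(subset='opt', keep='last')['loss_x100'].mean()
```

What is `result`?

merge on 'model' (how='left') → 7 rows:
       opt model  loss_x100  params_m
0  rmsprop    m3        293     838.0
1  adagrad    m5        418     471.0
2  rmsprop    m4        108       NaN
3  rmsprop    m2         90     431.0
4  adagrad    m2         80     431.0
5  rmsprop    m4        465       NaN
6  rmsprop    m3        156     838.0
filter rows where loss_x100 <= 293:
       opt model  loss_x100  params_m
0  rmsprop    m3        293     838.0
2  rmsprop    m4        108       NaN
3  rmsprop    m2         90     431.0
4  adagrad    m2         80     431.0
6  rmsprop    m3        156     838.0
drop duplicate opt (keep=last):
       opt model  loss_x100  params_m
4  adagrad    m2         80     431.0
6  rmsprop    m3        156     838.0
The mean of column 'loss_x100' is 118.0.

118.0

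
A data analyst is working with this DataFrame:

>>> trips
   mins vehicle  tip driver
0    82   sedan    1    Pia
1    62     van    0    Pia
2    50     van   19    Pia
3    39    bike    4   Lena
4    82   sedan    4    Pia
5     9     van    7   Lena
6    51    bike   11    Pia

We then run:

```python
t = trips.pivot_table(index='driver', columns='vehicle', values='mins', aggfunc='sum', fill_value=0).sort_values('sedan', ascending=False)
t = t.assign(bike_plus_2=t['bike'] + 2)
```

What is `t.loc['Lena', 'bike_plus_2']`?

41

pivot: rows=driver, cols=vehicle, sum(mins):
vehicle  bike  sedan  van
driver                   
Lena       39      0    9
Pia        51    164  112
sort by sedan descending:
vehicle  bike  sedan  van
driver                   
Pia        51    164  112
Lena       39      0    9
add column bike_plus_2 = t['bike'] + 2:
vehicle  bike  sedan  van  bike_plus_2
driver                                
Pia        51    164  112           53
Lena       39      0    9           41
Finally, value at row 'Lena', column 'bike_plus_2' = 41.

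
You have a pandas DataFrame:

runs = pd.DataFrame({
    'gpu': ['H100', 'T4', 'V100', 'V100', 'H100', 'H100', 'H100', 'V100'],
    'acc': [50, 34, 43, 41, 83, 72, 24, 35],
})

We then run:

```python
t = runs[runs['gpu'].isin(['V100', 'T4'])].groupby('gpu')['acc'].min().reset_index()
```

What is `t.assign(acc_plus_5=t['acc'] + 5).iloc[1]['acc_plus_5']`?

40

filter rows where gpu in ['V100', 'T4']:
    gpu  acc
1    T4   34
2  V100   43
3  V100   41
7  V100   35
group by gpu, min of acc:
gpu
T4      34
V100    35
Name: acc, dtype: int64
reset_index():
    gpu  acc
0    T4   34
1  V100   35
add column acc_plus_5 = t['acc'] + 5:
    gpu  acc  acc_plus_5
0    T4   34          39
1  V100   35          40
So iloc[1]['acc_plus_5'] = 40.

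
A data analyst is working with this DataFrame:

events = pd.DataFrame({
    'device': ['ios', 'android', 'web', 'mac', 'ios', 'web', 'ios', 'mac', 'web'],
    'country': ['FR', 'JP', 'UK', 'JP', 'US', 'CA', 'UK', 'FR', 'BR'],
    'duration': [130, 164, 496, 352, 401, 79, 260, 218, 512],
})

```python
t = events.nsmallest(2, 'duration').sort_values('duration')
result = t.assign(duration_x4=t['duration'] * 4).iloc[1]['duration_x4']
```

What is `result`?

take 2 rows with smallest duration:
  device country  duration
5    web      CA        79
0    ios      FR       130
sort by duration:
  device country  duration
5    web      CA        79
0    ios      FR       130
add column duration_x4 = t['duration'] * 4:
  device country  duration  duration_x4
5    web      CA        79          316
0    ios      FR       130          520

520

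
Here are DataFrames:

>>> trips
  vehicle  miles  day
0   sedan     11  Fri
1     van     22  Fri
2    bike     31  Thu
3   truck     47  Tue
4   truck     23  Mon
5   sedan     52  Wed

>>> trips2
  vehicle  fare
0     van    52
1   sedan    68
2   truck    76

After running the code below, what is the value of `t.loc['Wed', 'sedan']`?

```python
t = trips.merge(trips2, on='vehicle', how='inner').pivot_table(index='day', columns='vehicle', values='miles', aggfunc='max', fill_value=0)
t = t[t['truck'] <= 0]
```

52

merge on 'vehicle' (how='inner') → 5 rows:
  vehicle  miles  day  fare
0   sedan     11  Fri    68
1     van     22  Fri    52
2   truck     47  Tue    76
3   truck     23  Mon    76
4   sedan     52  Wed    68
pivot: rows=day, cols=vehicle, max(miles):
vehicle  sedan  truck  van
day                       
Fri         11      0   22
Mon          0     23    0
Tue          0     47    0
Wed         52      0    0
filter rows where truck <= 0:
vehicle  sedan  truck  van
day                       
Fri         11      0   22
Wed         52      0    0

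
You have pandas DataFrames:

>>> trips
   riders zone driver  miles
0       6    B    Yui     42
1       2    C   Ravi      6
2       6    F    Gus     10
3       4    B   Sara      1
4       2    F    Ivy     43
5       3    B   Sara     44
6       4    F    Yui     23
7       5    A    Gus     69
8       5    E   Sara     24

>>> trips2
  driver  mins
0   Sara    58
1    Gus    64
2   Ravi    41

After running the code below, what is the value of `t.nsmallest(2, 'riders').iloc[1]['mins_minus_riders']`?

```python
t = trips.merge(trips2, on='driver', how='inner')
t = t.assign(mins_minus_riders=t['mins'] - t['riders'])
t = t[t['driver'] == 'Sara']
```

54

merge on 'driver' (how='inner') → 6 rows:
   riders zone driver  miles  mins
0       2    C   Ravi      6    41
1       6    F    Gus     10    64
2       4    B   Sara      1    58
3       3    B   Sara     44    58
4       5    A    Gus     69    64
5       5    E   Sara     24    58
add column mins_minus_riders = t['mins'] - t['riders']:
   riders zone driver  miles  mins  mins_minus_riders
0       2    C   Ravi      6    41                 39
1       6    F    Gus     10    64                 58
2       4    B   Sara      1    58                 54
3       3    B   Sara     44    58                 55
4       5    A    Gus     69    64                 59
5       5    E   Sara     24    58                 53
filter rows where driver == 'Sara':
   riders zone driver  miles  mins  mins_minus_riders
2       4    B   Sara      1    58                 54
3       3    B   Sara     44    58                 55
5       5    E   Sara     24    58                 53
take 2 rows with smallest riders:
   riders zone driver  miles  mins  mins_minus_riders
3       3    B   Sara     44    58                 55
2       4    B   Sara      1    58                 54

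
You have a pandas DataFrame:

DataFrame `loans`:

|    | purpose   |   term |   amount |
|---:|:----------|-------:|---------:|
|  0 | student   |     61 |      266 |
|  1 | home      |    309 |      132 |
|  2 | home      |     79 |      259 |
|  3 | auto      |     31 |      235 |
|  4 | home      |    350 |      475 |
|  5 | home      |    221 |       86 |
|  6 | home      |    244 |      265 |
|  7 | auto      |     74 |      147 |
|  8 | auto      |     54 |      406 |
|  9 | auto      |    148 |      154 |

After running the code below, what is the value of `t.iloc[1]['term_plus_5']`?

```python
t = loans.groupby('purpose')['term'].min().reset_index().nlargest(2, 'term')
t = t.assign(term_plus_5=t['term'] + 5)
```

group by purpose, min of term:
purpose
auto       31
home       79
student    61
Name: term, dtype: int64
reset_index():
   purpose  term
0     auto    31
1     home    79
2  student    61
take 2 rows with largest term:
   purpose  term
1     home    79
2  student    61
add column term_plus_5 = t['term'] + 5:
   purpose  term  term_plus_5
1     home    79           84
2  student    61           66

66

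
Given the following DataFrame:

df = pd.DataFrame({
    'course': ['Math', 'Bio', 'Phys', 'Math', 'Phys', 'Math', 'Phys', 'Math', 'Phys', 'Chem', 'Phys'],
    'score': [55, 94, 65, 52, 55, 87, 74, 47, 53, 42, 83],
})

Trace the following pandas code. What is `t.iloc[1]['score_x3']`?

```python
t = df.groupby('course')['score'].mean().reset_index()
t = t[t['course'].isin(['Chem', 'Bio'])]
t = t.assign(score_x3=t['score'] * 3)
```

group by course, mean of score:
course
Bio     94.00
Chem    42.00
Math    60.25
Phys    66.00
Name: score, dtype: float64
reset_index():
  course  score
0    Bio  94.00
1   Chem  42.00
2   Math  60.25
3   Phys  66.00
filter rows where course in ['Chem', 'Bio']:
  course  score
0    Bio   94.0
1   Chem   42.0
add column score_x3 = t['score'] * 3:
  course  score  score_x3
0    Bio   94.0     282.0
1   Chem   42.0     126.0
So iloc[1]['score_x3'] = 126.0.

126.0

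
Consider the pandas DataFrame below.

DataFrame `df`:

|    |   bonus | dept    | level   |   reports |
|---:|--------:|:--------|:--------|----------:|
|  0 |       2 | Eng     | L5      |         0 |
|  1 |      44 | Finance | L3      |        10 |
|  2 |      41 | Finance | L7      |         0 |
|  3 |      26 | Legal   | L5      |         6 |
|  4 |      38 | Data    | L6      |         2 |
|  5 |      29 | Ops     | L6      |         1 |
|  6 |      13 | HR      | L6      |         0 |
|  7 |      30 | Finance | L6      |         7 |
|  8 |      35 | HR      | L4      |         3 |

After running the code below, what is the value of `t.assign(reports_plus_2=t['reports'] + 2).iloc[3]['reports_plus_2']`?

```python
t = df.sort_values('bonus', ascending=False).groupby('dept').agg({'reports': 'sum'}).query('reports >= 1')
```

sort by bonus descending:
   bonus     dept level  reports
1     44  Finance    L3       10
2     41  Finance    L7        0
4     38     Data    L6        2
8     35       HR    L4        3
7     30  Finance    L6        7
5     29      Ops    L6        1
3     26    Legal    L5        6
6     13       HR    L6        0
0      2      Eng    L5        0
group by dept, sum of reports:
         reports
dept            
Data           2
Eng            0
Finance       17
HR             3
Legal          6
Ops            1
filter rows where reports >= 1:
         reports
dept            
Data           2
Finance       17
HR             3
Legal          6
Ops            1
add column reports_plus_2 = t['reports'] + 2:
         reports  reports_plus_2
dept                            
Data           2               4
Finance       17              19
HR             3               5
Legal          6               8
Ops            1               3
Finally, value at position 3, column 'reports_plus_2' = 8.

8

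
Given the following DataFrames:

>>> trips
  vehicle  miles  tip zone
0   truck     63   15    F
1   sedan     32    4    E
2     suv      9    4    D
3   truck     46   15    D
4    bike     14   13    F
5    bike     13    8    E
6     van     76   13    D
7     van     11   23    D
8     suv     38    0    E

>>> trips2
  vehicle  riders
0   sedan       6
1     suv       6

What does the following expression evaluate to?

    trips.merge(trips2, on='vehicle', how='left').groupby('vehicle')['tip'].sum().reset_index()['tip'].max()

36

merge on 'vehicle' (how='left') → 9 rows:
  vehicle  miles  tip zone  riders
0   truck     63   15    F     NaN
1   sedan     32    4    E     6.0
2     suv      9    4    D     6.0
3   truck     46   15    D     NaN
4    bike     14   13    F     NaN
5    bike     13    8    E     NaN
6     van     76   13    D     NaN
7     van     11   23    D     NaN
8     suv     38    0    E     6.0
group by vehicle, sum of tip:
vehicle
bike     21
sedan     4
suv       4
truck    30
van      36
Name: tip, dtype: int64
reset_index():
  vehicle  tip
0    bike   21
1   sedan    4
2     suv    4
3   truck   30
4     van   36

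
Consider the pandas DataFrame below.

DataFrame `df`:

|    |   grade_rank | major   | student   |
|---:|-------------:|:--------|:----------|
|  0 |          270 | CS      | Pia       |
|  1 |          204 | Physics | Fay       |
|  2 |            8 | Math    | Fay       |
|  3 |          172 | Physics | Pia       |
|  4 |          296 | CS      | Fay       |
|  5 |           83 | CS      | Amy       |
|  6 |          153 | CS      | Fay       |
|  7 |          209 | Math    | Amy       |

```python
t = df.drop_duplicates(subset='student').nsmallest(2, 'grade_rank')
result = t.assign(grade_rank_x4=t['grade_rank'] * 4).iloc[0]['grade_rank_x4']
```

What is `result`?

332

drop duplicate student (keep=first):
   grade_rank    major student
0         270       CS     Pia
1         204  Physics     Fay
5          83       CS     Amy
take 2 rows with smallest grade_rank:
   grade_rank    major student
5          83       CS     Amy
1         204  Physics     Fay
add column grade_rank_x4 = t['grade_rank'] * 4:
   grade_rank    major student  grade_rank_x4
5          83       CS     Amy            332
1         204  Physics     Fay            816
value at position 0, column 'grade_rank_x4' → 332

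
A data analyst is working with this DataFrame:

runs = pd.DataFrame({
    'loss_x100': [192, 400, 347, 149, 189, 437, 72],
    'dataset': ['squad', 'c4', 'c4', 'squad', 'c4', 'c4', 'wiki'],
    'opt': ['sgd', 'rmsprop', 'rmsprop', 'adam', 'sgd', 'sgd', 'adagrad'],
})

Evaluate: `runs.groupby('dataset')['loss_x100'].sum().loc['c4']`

group by dataset, sum of loss_x100:
dataset
c4       1373
squad     341
wiki       72
Name: loss_x100, dtype: int64
So loc['c4'] = 1373.

1373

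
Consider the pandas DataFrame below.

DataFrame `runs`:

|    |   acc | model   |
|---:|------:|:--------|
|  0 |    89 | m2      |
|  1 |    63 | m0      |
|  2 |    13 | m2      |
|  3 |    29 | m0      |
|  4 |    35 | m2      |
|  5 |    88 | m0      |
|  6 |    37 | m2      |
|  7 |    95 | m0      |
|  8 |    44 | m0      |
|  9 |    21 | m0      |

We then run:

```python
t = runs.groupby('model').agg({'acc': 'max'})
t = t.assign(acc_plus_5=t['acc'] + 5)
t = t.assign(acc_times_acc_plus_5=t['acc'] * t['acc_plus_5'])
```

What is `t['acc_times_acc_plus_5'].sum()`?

group by model, max of acc:
       acc
model     
m0      95
m2      89
add column acc_plus_5 = t['acc'] + 5:
       acc  acc_plus_5
model                 
m0      95         100
m2      89          94
add column acc_times_acc_plus_5 = t['acc'] * t['acc_plus_5']:
       acc  acc_plus_5  acc_times_acc_plus_5
model                                       
m0      95         100                  9500
m2      89          94                  8366
So sum() = 17866.

17866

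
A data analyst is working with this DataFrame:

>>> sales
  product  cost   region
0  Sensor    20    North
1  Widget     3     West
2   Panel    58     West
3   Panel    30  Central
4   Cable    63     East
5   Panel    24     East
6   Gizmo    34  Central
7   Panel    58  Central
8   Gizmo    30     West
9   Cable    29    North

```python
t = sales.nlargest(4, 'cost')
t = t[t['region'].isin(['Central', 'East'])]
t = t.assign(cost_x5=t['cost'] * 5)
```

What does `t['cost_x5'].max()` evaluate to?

take 4 rows with largest cost:
  product  cost   region
4   Cable    63     East
2   Panel    58     West
7   Panel    58  Central
6   Gizmo    34  Central
filter rows where region in ['Central', 'East']:
  product  cost   region
4   Cable    63     East
7   Panel    58  Central
6   Gizmo    34  Central
add column cost_x5 = t['cost'] * 5:
  product  cost   region  cost_x5
4   Cable    63     East      315
7   Panel    58  Central      290
6   Gizmo    34  Central      170
Finally, max of column 'cost_x5' = 315.

315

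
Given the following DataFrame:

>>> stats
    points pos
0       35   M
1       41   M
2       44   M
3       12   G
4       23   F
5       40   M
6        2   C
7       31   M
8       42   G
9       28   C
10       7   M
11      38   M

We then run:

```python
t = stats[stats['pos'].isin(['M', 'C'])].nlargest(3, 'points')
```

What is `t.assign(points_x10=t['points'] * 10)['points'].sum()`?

125

filter rows where pos in ['M', 'C']:
    points pos
0       35   M
1       41   M
2       44   M
5       40   M
6        2   C
7       31   M
9       28   C
10       7   M
11      38   M
take 3 rows with largest points:
   points pos
2      44   M
1      41   M
5      40   M
add column points_x10 = t['points'] * 10:
   points pos  points_x10
2      44   M         440
1      41   M         410
5      40   M         400
The sum of column 'points' is 125.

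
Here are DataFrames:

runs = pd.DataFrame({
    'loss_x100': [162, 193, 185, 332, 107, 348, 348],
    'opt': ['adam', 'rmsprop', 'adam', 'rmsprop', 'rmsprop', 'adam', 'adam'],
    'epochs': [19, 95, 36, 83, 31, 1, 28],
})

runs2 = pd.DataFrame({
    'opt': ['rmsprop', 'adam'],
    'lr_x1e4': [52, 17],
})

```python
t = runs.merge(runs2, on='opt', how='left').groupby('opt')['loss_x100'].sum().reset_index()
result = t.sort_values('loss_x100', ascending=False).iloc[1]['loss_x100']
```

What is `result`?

632

merge on 'opt' (how='left') → 7 rows:
   loss_x100      opt  epochs  lr_x1e4
0        162     adam      19       17
1        193  rmsprop      95       52
2        185     adam      36       17
3        332  rmsprop      83       52
4        107  rmsprop      31       52
5        348     adam       1       17
6        348     adam      28       17
group by opt, sum of loss_x100:
opt
adam       1043
rmsprop     632
Name: loss_x100, dtype: int64
reset_index():
       opt  loss_x100
0     adam       1043
1  rmsprop        632
sort by loss_x100 descending:
       opt  loss_x100
0     adam       1043
1  rmsprop        632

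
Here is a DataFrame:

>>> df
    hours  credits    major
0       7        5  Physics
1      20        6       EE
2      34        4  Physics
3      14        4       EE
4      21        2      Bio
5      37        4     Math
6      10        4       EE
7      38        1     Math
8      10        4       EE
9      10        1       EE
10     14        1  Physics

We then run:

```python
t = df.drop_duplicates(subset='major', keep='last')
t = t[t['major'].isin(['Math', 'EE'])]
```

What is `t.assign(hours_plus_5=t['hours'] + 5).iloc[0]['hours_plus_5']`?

drop duplicate major (keep=last):
    hours  credits    major
4      21        2      Bio
7      38        1     Math
9      10        1       EE
10     14        1  Physics
filter rows where major in ['Math', 'EE']:
   hours  credits major
7     38        1  Math
9     10        1    EE
add column hours_plus_5 = t['hours'] + 5:
   hours  credits major  hours_plus_5
7     38        1  Math            43
9     10        1    EE            15
Then the value at position 0, column 'hours_plus_5': 43

43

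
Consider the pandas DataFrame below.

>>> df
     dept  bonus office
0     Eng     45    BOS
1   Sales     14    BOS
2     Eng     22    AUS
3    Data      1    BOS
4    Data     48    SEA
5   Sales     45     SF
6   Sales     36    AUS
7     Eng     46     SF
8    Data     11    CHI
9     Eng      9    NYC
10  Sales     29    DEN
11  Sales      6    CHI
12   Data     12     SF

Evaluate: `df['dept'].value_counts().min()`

value_counts of dept:
dept
Sales    5
Eng      4
Data     4
Name: count, dtype: int64

4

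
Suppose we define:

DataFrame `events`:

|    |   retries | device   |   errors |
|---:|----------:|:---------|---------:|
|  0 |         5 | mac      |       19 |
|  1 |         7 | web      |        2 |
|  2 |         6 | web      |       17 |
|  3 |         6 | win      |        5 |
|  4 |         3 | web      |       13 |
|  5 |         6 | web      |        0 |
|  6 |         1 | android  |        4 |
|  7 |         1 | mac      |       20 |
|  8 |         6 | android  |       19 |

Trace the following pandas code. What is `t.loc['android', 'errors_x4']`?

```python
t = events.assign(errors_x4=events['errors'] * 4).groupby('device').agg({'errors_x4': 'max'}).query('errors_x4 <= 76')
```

76

add column errors_x4 = events['errors'] * 4:
   retries   device  errors  errors_x4
0        5      mac      19         76
1        7      web       2          8
2        6      web      17         68
3        6      win       5         20
4        3      web      13         52
5        6      web       0          0
6        1  android       4         16
7        1      mac      20         80
8        6  android      19         76
group by device, max of errors_x4:
         errors_x4
device            
android         76
mac             80
web             68
win             20
filter rows where errors_x4 <= 76:
         errors_x4
device            
android         76
web             68
win             20
So loc['android', 'errors_x4'] = 76.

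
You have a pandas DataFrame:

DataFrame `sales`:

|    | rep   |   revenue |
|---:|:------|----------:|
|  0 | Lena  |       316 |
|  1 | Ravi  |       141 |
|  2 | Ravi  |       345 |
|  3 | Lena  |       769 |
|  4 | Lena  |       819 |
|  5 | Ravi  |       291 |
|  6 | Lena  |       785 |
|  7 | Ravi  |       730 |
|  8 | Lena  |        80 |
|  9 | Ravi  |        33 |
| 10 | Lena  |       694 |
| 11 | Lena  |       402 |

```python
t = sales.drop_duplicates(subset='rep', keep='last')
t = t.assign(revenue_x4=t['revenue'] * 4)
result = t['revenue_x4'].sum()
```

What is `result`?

drop duplicate rep (keep=last):
     rep  revenue
9   Ravi       33
11  Lena      402
add column revenue_x4 = t['revenue'] * 4:
     rep  revenue  revenue_x4
9   Ravi       33         132
11  Lena      402        1608

1740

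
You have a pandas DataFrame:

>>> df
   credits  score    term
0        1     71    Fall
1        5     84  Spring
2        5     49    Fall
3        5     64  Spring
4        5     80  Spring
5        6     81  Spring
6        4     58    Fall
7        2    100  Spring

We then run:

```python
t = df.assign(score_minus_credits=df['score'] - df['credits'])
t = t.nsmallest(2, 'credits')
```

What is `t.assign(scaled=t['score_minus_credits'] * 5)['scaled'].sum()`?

add column score_minus_credits = df['score'] - df['credits']:
   credits  score    term  score_minus_credits
0        1     71    Fall                   70
1        5     84  Spring                   79
2        5     49    Fall                   44
3        5     64  Spring                   59
4        5     80  Spring                   75
5        6     81  Spring                   75
6        4     58    Fall                   54
7        2    100  Spring                   98
take 2 rows with smallest credits:
   credits  score    term  score_minus_credits
0        1     71    Fall                   70
7        2    100  Spring                   98
add column scaled = t['score_minus_credits'] * 5:
   credits  score    term  score_minus_credits  scaled
0        1     71    Fall                   70     350
7        2    100  Spring                   98     490
Hence 840.

840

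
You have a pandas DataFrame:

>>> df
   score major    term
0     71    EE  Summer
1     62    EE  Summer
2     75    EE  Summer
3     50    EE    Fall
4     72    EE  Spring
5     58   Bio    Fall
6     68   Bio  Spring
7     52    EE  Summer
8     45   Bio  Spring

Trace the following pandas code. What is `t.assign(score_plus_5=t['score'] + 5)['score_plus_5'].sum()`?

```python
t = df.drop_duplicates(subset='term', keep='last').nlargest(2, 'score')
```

120

drop duplicate term (keep=last):
   score major    term
5     58   Bio    Fall
7     52    EE  Summer
8     45   Bio  Spring
take 2 rows with largest score:
   score major    term
5     58   Bio    Fall
7     52    EE  Summer
add column score_plus_5 = t['score'] + 5:
   score major    term  score_plus_5
5     58   Bio    Fall            63
7     52    EE  Summer            57
Then the sum of column 'score_plus_5': 120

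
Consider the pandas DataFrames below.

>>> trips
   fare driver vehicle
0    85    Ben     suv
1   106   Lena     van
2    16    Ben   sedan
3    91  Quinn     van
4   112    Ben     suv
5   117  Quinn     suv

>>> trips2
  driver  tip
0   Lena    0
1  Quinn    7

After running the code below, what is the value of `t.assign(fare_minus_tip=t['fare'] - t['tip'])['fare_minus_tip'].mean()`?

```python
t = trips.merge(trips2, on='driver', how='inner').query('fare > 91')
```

merge on 'driver' (how='inner') → 3 rows:
   fare driver vehicle  tip
0   106   Lena     van    0
1    91  Quinn     van    7
2   117  Quinn     suv    7
filter rows where fare > 91:
   fare driver vehicle  tip
0   106   Lena     van    0
2   117  Quinn     suv    7
add column fare_minus_tip = t['fare'] - t['tip']:
   fare driver vehicle  tip  fare_minus_tip
0   106   Lena     van    0             106
2   117  Quinn     suv    7             110
Then the mean of column 'fare_minus_tip': 108.0

108.0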